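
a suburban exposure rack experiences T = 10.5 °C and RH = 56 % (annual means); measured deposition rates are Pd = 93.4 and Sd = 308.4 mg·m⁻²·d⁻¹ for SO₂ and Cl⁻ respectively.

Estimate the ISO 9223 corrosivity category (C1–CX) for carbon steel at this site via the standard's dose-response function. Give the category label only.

carbon steel: T>10 °C ⇒ hinge -0.054·(10.5−10) = -0.0270
  sulphur-dioxide contribution → 55.88 μm/a
  chloride contribution → 34.42 μm/a
  total first-year rate 90.3 μm/a
ISO 9223 Table 2 (carbon steel): 80 < 90.3 ≤ 200 μm/a ⇒ C5

C5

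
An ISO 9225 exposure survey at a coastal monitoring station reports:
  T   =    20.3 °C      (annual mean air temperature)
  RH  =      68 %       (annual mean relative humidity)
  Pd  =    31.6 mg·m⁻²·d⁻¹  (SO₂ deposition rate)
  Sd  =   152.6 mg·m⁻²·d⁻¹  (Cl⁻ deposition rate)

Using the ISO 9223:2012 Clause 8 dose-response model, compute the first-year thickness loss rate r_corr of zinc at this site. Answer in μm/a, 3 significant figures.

r_corr = 3.62 μm/a

zinc: temperature factor f = -0.071·(10.3) = -0.7313
  Pd branch = 0.0129·Pd^0.44·e^(0.046·RH+f) = 0.6476 μm/a
  Cl⁻ term: 0.0175·152.6^0.57·exp(0.008·68+0.085·20.3) = 2.974
  r_corr = 0.6476 + 2.974 = 3.621 μm/a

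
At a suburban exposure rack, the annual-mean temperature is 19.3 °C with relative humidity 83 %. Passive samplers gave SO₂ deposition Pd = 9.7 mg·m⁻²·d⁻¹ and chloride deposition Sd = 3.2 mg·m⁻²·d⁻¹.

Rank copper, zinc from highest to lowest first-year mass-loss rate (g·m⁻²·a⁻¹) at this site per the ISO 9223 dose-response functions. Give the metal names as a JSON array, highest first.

copper: f(T) = -0.080·(T−10) [T>10 °C] = -0.7440
  SO₂ term: 0.0053·9.7^0.26·exp(0.059·83-0.7440) = 0.6088
  Cl⁻ term: 0.01025·3.2^0.27·exp(0.036·83+0.049·19.3) = 0.717
  sum: 0.6088 + 0.717 → r_corr = 1.326 μm/a
  mass loss = 1.326 μm/a × 8.96 g/cm³ = 11.88 g·m⁻²·a⁻¹
zinc: T>10 °C ⇒ hinge -0.071·(19.3−10) = -0.6603
  Pd branch = 0.0129·Pd^0.44·e^(0.046·RH+f) = 0.8244 μm/a
  Sd branch = 0.0175·Sd^0.57·e^(0.008·RH+0.085·T) = 0.3403 μm/a
  r_corr = 0.8244 + 0.3403 = 1.165 μm/a
  mass loss = 1.165 μm/a × 7.14 g/cm³ = 8.316 g·m⁻²·a⁻¹
Ordering by g·m⁻²·a⁻¹: copper (11.9) > zinc (8.32)

["copper", "zinc"]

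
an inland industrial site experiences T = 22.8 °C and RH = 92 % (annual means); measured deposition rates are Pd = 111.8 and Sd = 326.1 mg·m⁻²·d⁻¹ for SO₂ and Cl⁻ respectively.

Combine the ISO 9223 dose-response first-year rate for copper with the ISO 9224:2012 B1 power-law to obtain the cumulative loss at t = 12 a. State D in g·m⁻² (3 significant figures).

D(12) = 262 g·m⁻²

copper: f(T) = -0.080·(T−10) [T>10 °C] = -1.0240
  sulphur-dioxide contribution → 1.477 μm/a
  chloride contribution → 4.101 μm/a
  total first-year rate 5.579 μm/a
ISO 9224: D(t) = r_corr · t^b with b = 0.667 (copper, B1)
  D(12) = 5.579 × 12^0.667 = 5.579 × 5.246 = 29.26 μm
  Mass loss = 29.26 μm × 8.96 g/cm³ = 262.2 g·m⁻²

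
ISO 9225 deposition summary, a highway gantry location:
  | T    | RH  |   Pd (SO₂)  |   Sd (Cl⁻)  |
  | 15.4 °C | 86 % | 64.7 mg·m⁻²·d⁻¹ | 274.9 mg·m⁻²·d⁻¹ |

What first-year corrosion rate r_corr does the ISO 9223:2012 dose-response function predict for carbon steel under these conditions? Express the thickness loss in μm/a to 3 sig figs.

carbon steel: f(T) = -0.054·(T−10) [T>10 °C] = -0.2916
  Pd branch = 1.77·Pd^0.52·e^(0.02·RH+f) = 64.56 μm/a
  Sd branch = 0.102·Sd^0.62·e^(0.033·RH+0.04·T) = 104.9 μm/a
  r_corr = 64.56 + 104.9 = 169.5 μm/a

r_corr = 170 μm/a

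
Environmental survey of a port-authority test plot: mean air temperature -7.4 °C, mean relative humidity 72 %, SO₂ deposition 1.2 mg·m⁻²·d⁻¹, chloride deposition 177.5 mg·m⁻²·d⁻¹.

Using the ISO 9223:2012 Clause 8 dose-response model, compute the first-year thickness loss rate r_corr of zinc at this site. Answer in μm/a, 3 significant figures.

r_corr = 0.516 μm/a

zinc: f(T) = +0.038·(T−10) [T≤10 °C] = -0.6612
  sulphur-dioxide contribution → 0.198 μm/a
  chloride contribution → 0.3177 μm/a
  ⇒ r_corr(zinc) = 0.5157 μm/a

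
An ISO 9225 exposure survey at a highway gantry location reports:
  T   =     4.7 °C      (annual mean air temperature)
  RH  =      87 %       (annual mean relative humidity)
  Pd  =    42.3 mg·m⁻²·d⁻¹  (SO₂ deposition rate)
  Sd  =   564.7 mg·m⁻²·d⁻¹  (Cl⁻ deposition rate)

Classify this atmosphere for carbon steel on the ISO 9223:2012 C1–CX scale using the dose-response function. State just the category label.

carbon steel: T≤10 °C ⇒ hinge +0.150·(4.7−10) = -0.7950
  SO₂ term: 1.77·42.3^0.52·exp(0.02·87-0.7950) = 31.92
  Sd branch = 0.102·Sd^0.62·e^(0.033·RH+0.04·T) = 110.5 μm/a
  sum: 31.92 + 110.5 → r_corr = 142.4 μm/a
142 μm/a falls in (80, 200] for carbon steel → category C5

C5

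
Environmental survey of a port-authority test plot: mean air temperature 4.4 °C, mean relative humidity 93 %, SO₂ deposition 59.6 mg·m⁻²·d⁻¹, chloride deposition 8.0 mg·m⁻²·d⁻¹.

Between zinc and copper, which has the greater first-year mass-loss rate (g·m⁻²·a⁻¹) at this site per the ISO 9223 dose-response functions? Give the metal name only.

zinc: temperature factor f = +0.038·(-5.6) = -0.2128
  SO₂ term: 0.0129·59.6^0.44·exp(0.046·93-0.2128) = 4.541
  Cl⁻ term: 0.0175·8.0^0.57·exp(0.008·93+0.085·4.4) = 0.1751
  r_corr = 4.541 + 0.1751 = 4.717 μm/a
  mass loss = 4.717 μm/a × 7.14 g/cm³ = 33.68 g·m⁻²·a⁻¹
copper: T≤10 °C ⇒ hinge +0.126·(4.4−10) = -0.7056
  SO₂ term: 0.0053·59.6^0.26·exp(0.059·93-0.7056) = 1.83
  Cl⁻ term: 0.01025·8.0^0.27·exp(0.036·93+0.049·4.4) = 0.6342
  sum: 1.83 + 0.6342 → r_corr = 2.464 μm/a
  mass loss = 2.464 μm/a × 8.96 g/cm³ = 22.08 g·m⁻²·a⁻¹
Ordering by g·m⁻²·a⁻¹: zinc (33.7) > copper (22.1)

zinc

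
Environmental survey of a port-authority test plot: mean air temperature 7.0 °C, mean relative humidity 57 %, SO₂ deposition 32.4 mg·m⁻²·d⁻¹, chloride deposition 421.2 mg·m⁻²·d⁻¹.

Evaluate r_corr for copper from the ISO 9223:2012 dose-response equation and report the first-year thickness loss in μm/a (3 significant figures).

copper: temperature factor f = +0.126·(-3.0) = -0.3780
  Pd branch = 0.0053·Pd^0.26·e^(0.059·RH+f) = 0.2591 μm/a
  Cl⁻ term: 0.01025·421.2^0.27·exp(0.036·57+0.049·7.0) = 0.5747
  r_corr = 0.2591 + 0.5747 = 0.8338 μm/a

r_corr = 0.834 μm/a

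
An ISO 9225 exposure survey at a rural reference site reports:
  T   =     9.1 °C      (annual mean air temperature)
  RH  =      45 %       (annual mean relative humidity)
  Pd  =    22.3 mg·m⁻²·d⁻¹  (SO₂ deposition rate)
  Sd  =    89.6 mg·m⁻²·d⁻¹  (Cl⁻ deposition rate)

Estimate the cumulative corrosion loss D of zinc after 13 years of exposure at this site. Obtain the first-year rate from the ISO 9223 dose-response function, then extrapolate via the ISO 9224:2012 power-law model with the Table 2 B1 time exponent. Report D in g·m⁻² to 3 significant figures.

zinc: temperature factor f = +0.038·(-0.9) = -0.0342
  SO₂ term: 0.0129·22.3^0.44·exp(0.046·45-0.0342) = 0.3872
  Cl⁻ term: 0.0175·89.6^0.57·exp(0.008·45+0.085·9.1) = 0.7049
  sum: 0.3872 + 0.7049 → r_corr = 1.092 μm/a
Long-term exponent b (ISO 9224 Table 2, B1) = 0.813
  D(13) = 1.092 × 13^0.813 = 1.092 × 8.047 = 8.788 μm
  Mass loss = 8.788 μm × 7.14 g/cm³ = 62.75 g·m⁻²

D(13) = 62.7 g·m⁻²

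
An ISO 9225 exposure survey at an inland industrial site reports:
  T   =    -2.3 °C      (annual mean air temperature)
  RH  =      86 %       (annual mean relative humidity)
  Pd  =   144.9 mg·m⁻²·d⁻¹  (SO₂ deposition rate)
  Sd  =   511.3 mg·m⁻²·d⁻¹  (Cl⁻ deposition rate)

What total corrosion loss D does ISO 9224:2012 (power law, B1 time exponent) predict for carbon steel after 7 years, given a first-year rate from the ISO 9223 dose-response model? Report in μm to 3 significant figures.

D(7) = 268 μm

carbon steel: temperature factor f = +0.150·(-12.3) = -1.8450
  sulphur-dioxide contribution → 20.77 μm/a
  chloride contribution → 75.95 μm/a
  ⇒ r_corr(carbon steel) = 96.72 μm/a
Power-law: D(7) = r_corr · 7^0.523
  D(7) = 96.72 × 7^0.523 = 96.72 × 2.767 = 267.6 μm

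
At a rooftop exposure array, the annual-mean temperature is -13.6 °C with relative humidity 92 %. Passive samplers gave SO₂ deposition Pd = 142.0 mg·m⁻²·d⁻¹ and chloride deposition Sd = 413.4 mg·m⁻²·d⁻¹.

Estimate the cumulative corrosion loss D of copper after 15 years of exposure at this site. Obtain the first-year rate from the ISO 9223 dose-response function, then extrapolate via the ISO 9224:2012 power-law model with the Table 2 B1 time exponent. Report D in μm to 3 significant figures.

copper: T≤10 °C ⇒ hinge +0.126·(-13.6−10) = -2.9736
  SO₂ term: 0.0053·142.0^0.26·exp(0.059·92-2.9736) = 0.2238
  Sd branch = 0.01025·Sd^0.27·e^(0.036·RH+0.049·T) = 0.7347 μm/a
  r_corr = 0.2238 + 0.7347 = 0.9585 μm/a
Long-term exponent b (ISO 9224 Table 2, B1) = 0.667
  D(15) = 0.9585 × 15^0.667 = 0.9585 × 6.088 = 5.835 μm

D(15) = 5.83 μm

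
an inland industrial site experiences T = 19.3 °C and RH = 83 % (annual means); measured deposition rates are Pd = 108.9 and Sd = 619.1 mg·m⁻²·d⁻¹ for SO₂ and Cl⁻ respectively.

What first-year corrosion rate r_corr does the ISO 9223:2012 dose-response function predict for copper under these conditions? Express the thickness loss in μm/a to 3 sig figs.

copper: f(T) = -0.080·(T−10) [T>10 °C] = -0.7440
  sulphur-dioxide contribution → 1.142 μm/a
  chloride contribution → 2.971 μm/a
  total first-year rate 4.113 μm/a

r_corr = 4.11 μm/a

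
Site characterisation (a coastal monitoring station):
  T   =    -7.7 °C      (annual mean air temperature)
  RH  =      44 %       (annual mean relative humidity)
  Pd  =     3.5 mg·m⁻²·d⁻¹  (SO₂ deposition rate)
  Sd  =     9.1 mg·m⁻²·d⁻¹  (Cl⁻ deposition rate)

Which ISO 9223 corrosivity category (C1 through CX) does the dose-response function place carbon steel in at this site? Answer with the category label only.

C2

carbon steel: temperature factor f = +0.150·(-17.7) = -2.6550
  Pd branch = 1.77·Pd^0.52·e^(0.02·RH+f) = 0.5755 μm/a
  Cl⁻ term: 0.102·9.1^0.62·exp(0.033·44+0.04·-7.7) = 1.259
  sum: 0.5755 + 1.259 → r_corr = 1.834 μm/a
ISO 9223 Table 2 (carbon steel): 1.3 < 1.83 ≤ 25 μm/a ⇒ C2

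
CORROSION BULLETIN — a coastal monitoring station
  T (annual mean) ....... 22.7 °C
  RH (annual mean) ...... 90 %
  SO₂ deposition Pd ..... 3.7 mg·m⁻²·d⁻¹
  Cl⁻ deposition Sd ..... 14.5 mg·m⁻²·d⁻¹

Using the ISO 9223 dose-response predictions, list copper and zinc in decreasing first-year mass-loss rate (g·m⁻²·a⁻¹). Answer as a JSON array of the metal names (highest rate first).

copper: f(T) = -0.080·(T−10) [T>10 °C] = -1.0160
  Pd branch = 0.0053·Pd^0.26·e^(0.059·RH+f) = 0.5456 μm/a
  Cl⁻ term: 0.01025·14.5^0.27·exp(0.036·90+0.049·22.7) = 1.639
  r_corr = 0.5456 + 1.639 = 2.184 μm/a
  mass loss = 2.184 μm/a × 8.96 g/cm³ = 19.57 g·m⁻²·a⁻¹
zinc: temperature factor f = -0.071·(12.7) = -0.9017
  SO₂ term: 0.0129·3.7^0.44·exp(0.046·90-0.9017) = 0.5848
  Sd branch = 0.0175·Sd^0.57·e^(0.008·RH+0.085·T) = 1.137 μm/a
  r_corr = 0.5848 + 1.137 = 1.722 μm/a
  mass loss = 1.722 μm/a × 7.14 g/cm³ = 12.29 g·m⁻²·a⁻¹
Ordering by g·m⁻²·a⁻¹: copper (19.6) > zinc (12.3)

["copper", "zinc"]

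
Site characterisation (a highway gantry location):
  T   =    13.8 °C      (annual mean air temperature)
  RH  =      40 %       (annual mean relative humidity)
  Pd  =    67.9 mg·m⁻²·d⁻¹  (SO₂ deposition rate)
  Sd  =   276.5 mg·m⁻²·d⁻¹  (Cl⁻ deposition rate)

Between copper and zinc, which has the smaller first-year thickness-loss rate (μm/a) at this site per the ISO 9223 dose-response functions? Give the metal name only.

copper: f(T) = -0.080·(T−10) [T>10 °C] = -0.3040
  SO₂ term: 0.0053·67.9^0.26·exp(0.059·40-0.3040) = 0.124
  Cl⁻ term: 0.01025·276.5^0.27·exp(0.036·40+0.049·13.8) = 0.3882
  r_corr = 0.124 + 0.3882 = 0.5122 μm/a
zinc: f(T) = -0.071·(T−10) [T>10 °C] = -0.2698
  Pd branch = 0.0129·Pd^0.44·e^(0.046·RH+f) = 0.3968 μm/a
  Sd branch = 0.0175·Sd^0.57·e^(0.008·RH+0.085·T) = 1.92 μm/a
  sum: 0.3968 + 1.92 → r_corr = 2.316 μm/a
Ordering by μm/a: zinc (2.32) > copper (0.512)

copper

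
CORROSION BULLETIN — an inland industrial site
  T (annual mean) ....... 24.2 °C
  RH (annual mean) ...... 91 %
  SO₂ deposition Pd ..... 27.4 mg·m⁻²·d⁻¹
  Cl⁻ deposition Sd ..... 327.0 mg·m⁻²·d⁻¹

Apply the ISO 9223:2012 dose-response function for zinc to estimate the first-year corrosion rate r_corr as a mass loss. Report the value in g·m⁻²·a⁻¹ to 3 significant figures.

r_corr = 64.4 g·m⁻²·a⁻¹

zinc: T>10 °C ⇒ hinge -0.071·(24.2−10) = -1.0082
  sulphur-dioxide contribution → 1.328 μm/a
  chloride contribution → 7.688 μm/a
  ⇒ r_corr(zinc) = 9.017 μm/a
Convert to mass loss: 9.017 μm/a × 7.14 g/cm³ = 64.38 g·m⁻²·a⁻¹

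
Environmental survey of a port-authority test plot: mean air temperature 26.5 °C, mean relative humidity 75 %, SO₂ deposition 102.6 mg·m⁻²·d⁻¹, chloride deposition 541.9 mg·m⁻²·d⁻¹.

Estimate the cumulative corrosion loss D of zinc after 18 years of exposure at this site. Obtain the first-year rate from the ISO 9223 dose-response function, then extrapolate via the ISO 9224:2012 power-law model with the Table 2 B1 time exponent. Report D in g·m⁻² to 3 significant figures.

D(18) = 893 g·m⁻²

zinc: f(T) = -0.071·(T−10) [T>10 °C] = -1.1715
  sulphur-dioxide contribution → 0.9661 μm/a
  chloride contribution → 10.97 μm/a
  ⇒ r_corr(zinc) = 11.94 μm/a
ISO 9224: D(t) = r_corr · t^b with b = 0.813 (zinc, B1)
  D(18) = 11.94 × 18^0.813 = 11.94 × 10.48 = 125.1 μm
  Mass loss = 125.1 μm × 7.14 g/cm³ = 893.5 g·m⁻²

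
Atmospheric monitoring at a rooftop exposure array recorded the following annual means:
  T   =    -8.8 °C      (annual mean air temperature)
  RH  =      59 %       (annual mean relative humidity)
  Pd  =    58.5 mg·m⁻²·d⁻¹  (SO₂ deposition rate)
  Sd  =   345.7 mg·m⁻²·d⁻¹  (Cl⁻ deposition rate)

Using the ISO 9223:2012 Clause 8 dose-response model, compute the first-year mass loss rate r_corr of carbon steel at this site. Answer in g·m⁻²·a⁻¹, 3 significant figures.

carbon steel: f(T) = +0.150·(T−10) [T≤10 °C] = -2.8200
  Pd branch = 1.77·Pd^0.52·e^(0.02·RH+f) = 2.849 μm/a
  Sd branch = 0.102·Sd^0.62·e^(0.033·RH+0.04·T) = 18.85 μm/a
  r_corr = 2.849 + 18.85 = 21.7 μm/a
Convert to mass loss: 21.7 μm/a × 7.85 g/cm³ = 170.3 g·m⁻²·a⁻¹

r_corr = 170 g·m⁻²·a⁻¹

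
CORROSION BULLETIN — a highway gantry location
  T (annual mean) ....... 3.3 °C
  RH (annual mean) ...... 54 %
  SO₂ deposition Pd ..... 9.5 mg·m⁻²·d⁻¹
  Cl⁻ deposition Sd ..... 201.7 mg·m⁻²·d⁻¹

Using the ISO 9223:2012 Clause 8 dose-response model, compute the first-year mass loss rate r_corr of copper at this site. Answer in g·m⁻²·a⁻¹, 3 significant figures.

r_corr = 4.05 g·m⁻²·a⁻¹

copper: f(T) = +0.126·(T−10) [T≤10 °C] = -0.8442
  Pd branch = 0.0053·Pd^0.26·e^(0.059·RH+f) = 0.09897 μm/a
  Cl⁻ term: 0.01025·201.7^0.27·exp(0.036·54+0.049·3.3) = 0.3528
  sum: 0.09897 + 0.3528 → r_corr = 0.4517 μm/a
Convert to mass loss: 0.4517 μm/a × 8.96 g/cm³ = 4.048 g·m⁻²·a⁻¹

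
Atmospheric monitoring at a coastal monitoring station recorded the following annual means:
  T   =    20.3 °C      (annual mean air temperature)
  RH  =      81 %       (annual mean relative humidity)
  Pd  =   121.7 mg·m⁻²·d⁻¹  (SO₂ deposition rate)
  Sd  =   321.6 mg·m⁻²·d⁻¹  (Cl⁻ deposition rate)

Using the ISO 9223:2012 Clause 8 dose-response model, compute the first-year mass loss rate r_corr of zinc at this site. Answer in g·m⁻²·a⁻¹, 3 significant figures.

r_corr = 51.3 g·m⁻²·a⁻¹

zinc: f(T) = -0.071·(T−10) [T>10 °C] = -0.7313
  SO₂ term: 0.0129·121.7^0.44·exp(0.046·81-0.7313) = 2.132
  Cl⁻ term: 0.0175·321.6^0.57·exp(0.008·81+0.085·20.3) = 5.047
  sum: 2.132 + 5.047 → r_corr = 7.178 μm/a
Convert to mass loss: 7.178 μm/a × 7.14 g/cm³ = 51.25 g·m⁻²·a⁻¹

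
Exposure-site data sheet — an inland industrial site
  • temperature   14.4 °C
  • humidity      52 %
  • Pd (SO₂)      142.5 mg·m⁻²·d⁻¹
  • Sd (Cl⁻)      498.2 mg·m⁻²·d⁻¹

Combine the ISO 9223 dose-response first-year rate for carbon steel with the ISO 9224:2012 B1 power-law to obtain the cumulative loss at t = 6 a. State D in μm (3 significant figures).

D(6) = 254 μm

carbon steel: T>10 °C ⇒ hinge -0.054·(14.4−10) = -0.2376
  Pd branch = 1.77·Pd^0.52·e^(0.02·RH+f) = 52.05 μm/a
  Cl⁻ term: 0.102·498.2^0.62·exp(0.033·52+0.04·14.4) = 47.47
  r_corr = 52.05 + 47.47 = 99.52 μm/a
ISO 9224: D(t) = r_corr · t^b with b = 0.523 (carbon steel, B1)
  D(6) = 99.52 × 6^0.523 = 99.52 × 2.553 = 254 μm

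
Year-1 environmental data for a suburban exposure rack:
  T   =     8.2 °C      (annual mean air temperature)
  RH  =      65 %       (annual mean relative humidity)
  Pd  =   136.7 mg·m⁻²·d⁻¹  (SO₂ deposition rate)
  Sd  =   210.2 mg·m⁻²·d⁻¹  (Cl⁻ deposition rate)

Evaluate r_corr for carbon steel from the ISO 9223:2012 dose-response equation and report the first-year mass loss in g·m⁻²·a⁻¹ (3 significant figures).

r_corr = 764 g·m⁻²·a⁻¹

carbon steel: temperature factor f = +0.150·(-1.8) = -0.2700
  sulphur-dioxide contribution → 63.96 μm/a
  chloride contribution → 33.32 μm/a
  ⇒ r_corr(carbon steel) = 97.27 μm/a
Convert to mass loss: 97.27 μm/a × 7.85 g/cm³ = 763.6 g·m⁻²·a⁻¹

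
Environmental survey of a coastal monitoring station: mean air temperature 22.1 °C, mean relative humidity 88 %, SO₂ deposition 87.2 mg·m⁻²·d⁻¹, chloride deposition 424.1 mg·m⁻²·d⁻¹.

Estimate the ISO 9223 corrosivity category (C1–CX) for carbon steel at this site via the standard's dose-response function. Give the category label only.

CX

carbon steel: T>10 °C ⇒ hinge -0.054·(22.1−10) = -0.6534
  sulphur-dioxide contribution → 54.66 μm/a
  chloride contribution → 191.8 μm/a
  total first-year rate 246.4 μm/a
246 μm/a falls in (200, 700] for carbon steel → category CX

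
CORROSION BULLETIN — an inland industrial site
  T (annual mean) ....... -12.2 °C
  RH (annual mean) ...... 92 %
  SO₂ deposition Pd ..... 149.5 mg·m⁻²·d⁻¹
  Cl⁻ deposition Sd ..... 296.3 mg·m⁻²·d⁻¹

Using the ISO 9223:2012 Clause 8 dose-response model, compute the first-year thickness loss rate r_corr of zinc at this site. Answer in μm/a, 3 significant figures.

zinc: f(T) = +0.038·(T−10) [T≤10 °C] = -0.8436
  SO₂ term: 0.0129·149.5^0.44·exp(0.046·92-0.8436) = 3.459
  Cl⁻ term: 0.0175·296.3^0.57·exp(0.008·92+0.085·-12.2) = 0.332
  r_corr = 3.459 + 0.332 = 3.791 μm/a

r_corr = 3.79 μm/a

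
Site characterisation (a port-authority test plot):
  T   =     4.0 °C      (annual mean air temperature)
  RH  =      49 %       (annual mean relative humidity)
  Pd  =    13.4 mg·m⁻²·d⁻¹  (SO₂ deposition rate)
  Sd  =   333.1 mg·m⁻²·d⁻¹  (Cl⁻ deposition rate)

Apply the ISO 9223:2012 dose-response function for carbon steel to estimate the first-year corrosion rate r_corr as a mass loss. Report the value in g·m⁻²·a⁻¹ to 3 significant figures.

carbon steel: temperature factor f = +0.150·(-6.0) = -0.9000
  Pd branch = 1.77·Pd^0.52·e^(0.02·RH+f) = 7.393 μm/a
  Cl⁻ term: 0.102·333.1^0.62·exp(0.033·49+0.04·4.0) = 22.1
  r_corr = 7.393 + 22.1 = 29.49 μm/a
Convert to mass loss: 29.49 μm/a × 7.85 g/cm³ = 231.5 g·m⁻²·a⁻¹

r_corr = 231 g·m⁻²·a⁻¹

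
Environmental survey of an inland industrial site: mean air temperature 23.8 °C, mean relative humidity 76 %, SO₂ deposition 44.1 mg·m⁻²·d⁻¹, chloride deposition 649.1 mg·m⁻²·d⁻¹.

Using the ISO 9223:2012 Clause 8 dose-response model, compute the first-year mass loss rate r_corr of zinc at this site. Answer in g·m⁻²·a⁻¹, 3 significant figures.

r_corr = 75.6 g·m⁻²·a⁻¹

zinc: T>10 °C ⇒ hinge -0.071·(23.8−10) = -0.9798
  sulphur-dioxide contribution → 0.8451 μm/a
  chloride contribution → 9.743 μm/a
  ⇒ r_corr(zinc) = 10.59 μm/a
Convert to mass loss: 10.59 μm/a × 7.14 g/cm³ = 75.6 g·m⁻²·a⁻¹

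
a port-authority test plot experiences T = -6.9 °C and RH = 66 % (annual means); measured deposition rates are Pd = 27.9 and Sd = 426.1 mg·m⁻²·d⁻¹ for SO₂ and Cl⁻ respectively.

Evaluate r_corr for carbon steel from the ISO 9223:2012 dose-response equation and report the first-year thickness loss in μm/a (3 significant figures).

r_corr = 32.1 μm/a

carbon steel: T≤10 °C ⇒ hinge +0.150·(-6.9−10) = -2.5350
  SO₂ term: 1.77·27.9^0.52·exp(0.02·66-2.5350) = 2.965
  Sd branch = 0.102·Sd^0.62·e^(0.033·RH+0.04·T) = 29.17 μm/a
  r_corr = 2.965 + 29.17 = 32.13 μm/a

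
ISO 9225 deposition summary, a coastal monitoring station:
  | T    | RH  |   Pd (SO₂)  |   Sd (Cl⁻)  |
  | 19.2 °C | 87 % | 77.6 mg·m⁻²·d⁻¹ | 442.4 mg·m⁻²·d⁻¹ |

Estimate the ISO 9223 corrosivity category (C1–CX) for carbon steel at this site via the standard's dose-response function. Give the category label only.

CX

carbon steel: temperature factor f = -0.054·(9.2) = -0.4968
  Pd branch = 1.77·Pd^0.52·e^(0.02·RH+f) = 58.97 μm/a
  Sd branch = 0.102·Sd^0.62·e^(0.033·RH+0.04·T) = 169.6 μm/a
  sum: 58.97 + 169.6 → r_corr = 228.6 μm/a
Category bounds: 200…700 μm/a bracket r_corr ⇒ CX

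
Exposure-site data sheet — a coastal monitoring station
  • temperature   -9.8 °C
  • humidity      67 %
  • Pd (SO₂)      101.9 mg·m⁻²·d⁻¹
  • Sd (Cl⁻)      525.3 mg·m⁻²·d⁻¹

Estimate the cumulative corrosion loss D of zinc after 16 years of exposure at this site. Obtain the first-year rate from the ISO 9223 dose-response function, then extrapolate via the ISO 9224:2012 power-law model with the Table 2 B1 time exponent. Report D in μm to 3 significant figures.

D(16) = 14.1 μm

zinc: T≤10 °C ⇒ hinge +0.038·(-9.8−10) = -0.7524
  SO₂ term: 0.0129·101.9^0.44·exp(0.046·67-0.7524) = 1.014
  Cl⁻ term: 0.0175·525.3^0.57·exp(0.008·67+0.085·-9.8) = 0.462
  r_corr = 1.014 + 0.462 = 1.476 μm/a
ISO 9224: D(t) = r_corr · t^b with b = 0.813 (zinc, B1)
  D(16) = 1.476 × 16^0.813 = 1.476 × 9.527 = 14.06 μm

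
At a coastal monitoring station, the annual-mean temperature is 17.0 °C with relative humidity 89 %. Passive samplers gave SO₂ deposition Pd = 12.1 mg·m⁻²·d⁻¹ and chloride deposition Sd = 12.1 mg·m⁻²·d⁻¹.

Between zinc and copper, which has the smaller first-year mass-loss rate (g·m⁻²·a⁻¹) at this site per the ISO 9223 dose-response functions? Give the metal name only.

zinc: temperature factor f = -0.071·(7.0) = -0.4970
  Pd branch = 0.0129·Pd^0.44·e^(0.046·RH+f) = 1.41 μm/a
  Cl⁻ term: 0.0175·12.1^0.57·exp(0.008·89+0.085·17.0) = 0.6266
  r_corr = 1.41 + 0.6266 = 2.036 μm/a
  mass loss = 2.036 μm/a × 7.14 g/cm³ = 14.54 g·m⁻²·a⁻¹
copper: temperature factor f = -0.080·(7.0) = -0.5600
  SO₂ term: 0.0053·12.1^0.26·exp(0.059·89-0.5600) = 1.104
  Cl⁻ term: 0.01025·12.1^0.27·exp(0.036·89+0.049·17.0) = 1.138
  sum: 1.104 + 1.138 → r_corr = 2.243 μm/a
  mass loss = 2.243 μm/a × 8.96 g/cm³ = 20.09 g·m⁻²·a⁻¹
Ordering by g·m⁻²·a⁻¹: copper (20.1) > zinc (14.5)

zinc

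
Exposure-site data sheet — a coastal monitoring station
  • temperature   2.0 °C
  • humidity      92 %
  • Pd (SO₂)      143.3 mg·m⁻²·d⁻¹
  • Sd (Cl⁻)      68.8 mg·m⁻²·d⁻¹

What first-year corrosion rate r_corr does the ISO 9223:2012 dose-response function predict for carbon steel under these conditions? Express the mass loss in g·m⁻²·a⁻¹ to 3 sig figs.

r_corr = 597 g·m⁻²·a⁻¹

carbon steel: f(T) = +0.150·(T−10) [T≤10 °C] = -1.2000
  SO₂ term: 1.77·143.3^0.52·exp(0.02·92-1.2000) = 44.38
  Cl⁻ term: 0.102·68.8^0.62·exp(0.033·92+0.04·2.0) = 31.71
  r_corr = 44.38 + 31.71 = 76.09 μm/a
Convert to mass loss: 76.09 μm/a × 7.85 g/cm³ = 597.3 g·m⁻²·a⁻¹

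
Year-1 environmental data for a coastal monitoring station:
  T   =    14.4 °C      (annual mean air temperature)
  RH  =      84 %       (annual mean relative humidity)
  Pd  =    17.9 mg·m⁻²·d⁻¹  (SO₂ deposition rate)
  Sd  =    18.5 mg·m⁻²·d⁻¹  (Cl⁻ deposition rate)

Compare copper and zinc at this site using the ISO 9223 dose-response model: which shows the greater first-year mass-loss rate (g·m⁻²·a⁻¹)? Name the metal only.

copper

copper: T>10 °C ⇒ hinge -0.080·(14.4−10) = -0.3520
  Pd branch = 0.0053·Pd^0.26·e^(0.059·RH+f) = 1.121 μm/a
  Cl⁻ term: 0.01025·18.5^0.27·exp(0.036·84+0.049·14.4) = 0.9389
  sum: 1.121 + 0.9389 → r_corr = 2.06 μm/a
  mass loss = 2.06 μm/a × 8.96 g/cm³ = 18.45 g·m⁻²·a⁻¹
zinc: T>10 °C ⇒ hinge -0.071·(14.4−10) = -0.3124
  Pd branch = 0.0129·Pd^0.44·e^(0.046·RH+f) = 1.601 μm/a
  Sd branch = 0.0175·Sd^0.57·e^(0.008·RH+0.085·T) = 0.6148 μm/a
  r_corr = 1.601 + 0.6148 = 2.215 μm/a
  mass loss = 2.215 μm/a × 7.14 g/cm³ = 15.82 g·m⁻²·a⁻¹
Ordering by g·m⁻²·a⁻¹: copper (18.5) > zinc (15.8)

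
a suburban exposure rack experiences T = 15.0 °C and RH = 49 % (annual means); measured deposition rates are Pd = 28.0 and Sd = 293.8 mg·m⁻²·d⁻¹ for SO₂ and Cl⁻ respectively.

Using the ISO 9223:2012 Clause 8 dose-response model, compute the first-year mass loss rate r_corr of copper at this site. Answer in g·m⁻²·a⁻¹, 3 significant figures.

copper: temperature factor f = -0.080·(5.0) = -0.4000
  Pd branch = 0.0053·Pd^0.26·e^(0.059·RH+f) = 0.1522 μm/a
  Sd branch = 0.01025·Sd^0.27·e^(0.036·RH+0.049·T) = 0.5786 μm/a
  r_corr = 0.1522 + 0.5786 = 0.7308 μm/a
Convert to mass loss: 0.7308 μm/a × 8.96 g/cm³ = 6.548 g·m⁻²·a⁻¹

r_corr = 6.55 g·m⁻²·a⁻¹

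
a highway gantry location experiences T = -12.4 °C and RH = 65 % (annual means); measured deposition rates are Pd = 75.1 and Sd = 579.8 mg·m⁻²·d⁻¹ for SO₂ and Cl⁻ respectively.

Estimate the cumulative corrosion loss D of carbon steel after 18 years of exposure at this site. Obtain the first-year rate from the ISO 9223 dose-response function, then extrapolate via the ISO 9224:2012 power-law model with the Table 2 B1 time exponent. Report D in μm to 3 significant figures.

D(18) = 134 μm

carbon steel: temperature factor f = +0.150·(-22.4) = -3.3600
  SO₂ term: 1.77·75.1^0.52·exp(0.02·65-3.3600) = 2.131
  Sd branch = 0.102·Sd^0.62·e^(0.033·RH+0.04·T) = 27.41 μm/a
  sum: 2.131 + 27.41 → r_corr = 29.55 μm/a
Long-term exponent b (ISO 9224 Table 2, B1) = 0.523
  D(18) = 29.55 × 18^0.523 = 29.55 × 4.534 = 134 μm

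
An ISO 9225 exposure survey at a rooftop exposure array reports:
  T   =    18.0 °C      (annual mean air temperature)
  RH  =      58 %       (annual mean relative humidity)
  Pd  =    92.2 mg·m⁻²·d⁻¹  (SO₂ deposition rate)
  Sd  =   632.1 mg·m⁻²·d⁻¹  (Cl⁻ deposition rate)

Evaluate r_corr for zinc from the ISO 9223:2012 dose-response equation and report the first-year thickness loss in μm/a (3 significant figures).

zinc: temperature factor f = -0.071·(8.0) = -0.5680
  sulphur-dioxide contribution → 0.7711 μm/a
  chloride contribution → 5.075 μm/a
  ⇒ r_corr(zinc) = 5.846 μm/a

r_corr = 5.85 μm/a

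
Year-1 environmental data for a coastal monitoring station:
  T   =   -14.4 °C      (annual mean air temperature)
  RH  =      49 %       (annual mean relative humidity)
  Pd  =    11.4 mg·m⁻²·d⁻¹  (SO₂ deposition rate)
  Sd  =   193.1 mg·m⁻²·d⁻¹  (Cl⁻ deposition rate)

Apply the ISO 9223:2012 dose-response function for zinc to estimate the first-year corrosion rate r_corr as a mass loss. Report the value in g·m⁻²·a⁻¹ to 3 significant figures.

r_corr = 2.11 g·m⁻²·a⁻¹

zinc: f(T) = +0.038·(T−10) [T≤10 °C] = -0.9272
  Pd branch = 0.0129·Pd^0.44·e^(0.046·RH+f) = 0.1419 μm/a
  Sd branch = 0.0175·Sd^0.57·e^(0.008·RH+0.085·T) = 0.153 μm/a
  r_corr = 0.1419 + 0.153 = 0.2948 μm/a
Convert to mass loss: 0.2948 μm/a × 7.14 g/cm³ = 2.105 g·m⁻²·a⁻¹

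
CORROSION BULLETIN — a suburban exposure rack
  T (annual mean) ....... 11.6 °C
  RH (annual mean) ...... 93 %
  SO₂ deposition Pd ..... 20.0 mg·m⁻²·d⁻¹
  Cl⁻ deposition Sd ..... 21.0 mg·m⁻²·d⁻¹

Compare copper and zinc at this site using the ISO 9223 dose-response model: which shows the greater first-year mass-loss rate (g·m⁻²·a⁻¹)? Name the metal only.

copper: T>10 °C ⇒ hinge -0.080·(11.6−10) = -0.1280
  sulphur-dioxide contribution → 2.454 μm/a
  chloride contribution → 1.171 μm/a
  total first-year rate 3.625 μm/a
  mass loss = 3.625 μm/a × 8.96 g/cm³ = 32.48 g·m⁻²·a⁻¹
zinc: f(T) = -0.071·(T−10) [T>10 °C] = -0.1136
  sulphur-dioxide contribution → 3.102 μm/a
  chloride contribution → 0.5598 μm/a
  total first-year rate 3.662 μm/a
  mass loss = 3.662 μm/a × 7.14 g/cm³ = 26.14 g·m⁻²·a⁻¹
Ordering by g·m⁻²·a⁻¹: copper (32.5) > zinc (26.1)

copper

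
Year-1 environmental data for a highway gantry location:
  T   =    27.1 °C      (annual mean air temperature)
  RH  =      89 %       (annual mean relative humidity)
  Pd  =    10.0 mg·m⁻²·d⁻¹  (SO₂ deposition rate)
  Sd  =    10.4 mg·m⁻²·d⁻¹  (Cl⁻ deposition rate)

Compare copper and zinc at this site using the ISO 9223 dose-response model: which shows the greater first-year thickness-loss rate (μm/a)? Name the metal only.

copper

copper: T>10 °C ⇒ hinge -0.080·(27.1−10) = -1.3680
  sulphur-dioxide contribution → 0.4684 μm/a
  chloride contribution → 1.793 μm/a
  ⇒ r_corr(copper) = 2.261 μm/a
zinc: T>10 °C ⇒ hinge -0.071·(27.1−10) = -1.2141
  sulphur-dioxide contribution → 0.6329 μm/a
  chloride contribution → 1.356 μm/a
  ⇒ r_corr(zinc) = 1.989 μm/a
Ordering by μm/a: copper (2.26) > zinc (1.99)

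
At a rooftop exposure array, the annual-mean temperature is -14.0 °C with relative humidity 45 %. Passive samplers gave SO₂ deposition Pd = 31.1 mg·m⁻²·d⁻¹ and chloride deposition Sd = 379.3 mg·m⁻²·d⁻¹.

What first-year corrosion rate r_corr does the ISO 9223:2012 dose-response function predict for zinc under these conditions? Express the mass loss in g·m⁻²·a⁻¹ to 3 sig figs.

r_corr = 2.94 g·m⁻²·a⁻¹

zinc: T≤10 °C ⇒ hinge +0.038·(-14.0−10) = -0.9120
  SO₂ term: 0.0129·31.1^0.44·exp(0.046·45-0.9120) = 0.1863
  Sd branch = 0.0175·Sd^0.57·e^(0.008·RH+0.085·T) = 0.2252 μm/a
  sum: 0.1863 + 0.2252 → r_corr = 0.4116 μm/a
Convert to mass loss: 0.4116 μm/a × 7.14 g/cm³ = 2.939 g·m⁻²·a⁻¹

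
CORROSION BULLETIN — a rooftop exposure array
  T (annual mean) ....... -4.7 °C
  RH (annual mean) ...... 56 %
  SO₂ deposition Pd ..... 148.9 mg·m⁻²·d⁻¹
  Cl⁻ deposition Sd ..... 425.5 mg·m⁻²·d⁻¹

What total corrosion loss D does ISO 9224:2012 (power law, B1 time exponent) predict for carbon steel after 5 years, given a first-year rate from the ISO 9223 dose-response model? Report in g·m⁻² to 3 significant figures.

carbon steel: temperature factor f = +0.150·(-14.7) = -2.2050
  sulphur-dioxide contribution → 8.066 μm/a
  chloride contribution → 22.88 μm/a
  total first-year rate 30.95 μm/a
Long-term exponent b (ISO 9224 Table 2, B1) = 0.523
  D(5) = 30.95 × 5^0.523 = 30.95 × 2.32 = 71.81 μm
  Mass loss = 71.81 μm × 7.85 g/cm³ = 563.7 g·m⁻²

D(5) = 564 g·m⁻²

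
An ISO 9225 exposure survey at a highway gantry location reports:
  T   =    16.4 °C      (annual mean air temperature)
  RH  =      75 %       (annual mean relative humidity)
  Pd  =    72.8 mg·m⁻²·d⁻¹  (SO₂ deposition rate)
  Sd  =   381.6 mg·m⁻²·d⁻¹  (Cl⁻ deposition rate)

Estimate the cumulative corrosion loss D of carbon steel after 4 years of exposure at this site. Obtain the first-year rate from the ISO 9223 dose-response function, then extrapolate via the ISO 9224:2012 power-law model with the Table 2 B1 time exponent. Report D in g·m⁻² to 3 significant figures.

D(4) = 2.36e+03 g·m⁻²

carbon steel: T>10 °C ⇒ hinge -0.054·(16.4−10) = -0.3456
  SO₂ term: 1.77·72.8^0.52·exp(0.02·75-0.3456) = 52.2
  Sd branch = 0.102·Sd^0.62·e^(0.033·RH+0.04·T) = 93.11 μm/a
  r_corr = 52.2 + 93.11 = 145.3 μm/a
Long-term exponent b (ISO 9224 Table 2, B1) = 0.523
  D(4) = 145.3 × 4^0.523 = 145.3 × 2.065 = 300 μm
  Mass loss = 300 μm × 7.85 g/cm³ = 2355 g·m⁻²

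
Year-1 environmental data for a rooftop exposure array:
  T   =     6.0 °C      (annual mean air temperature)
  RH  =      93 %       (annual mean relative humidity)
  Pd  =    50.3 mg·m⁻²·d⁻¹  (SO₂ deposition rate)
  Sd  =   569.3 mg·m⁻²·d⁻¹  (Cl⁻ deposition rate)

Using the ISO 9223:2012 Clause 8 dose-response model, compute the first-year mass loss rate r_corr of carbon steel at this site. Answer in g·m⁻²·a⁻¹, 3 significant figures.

r_corr = 1.49e+03 g·m⁻²·a⁻¹

carbon steel: temperature factor f = +0.150·(-4.0) = -0.6000
  sulphur-dioxide contribution → 47.86 μm/a
  chloride contribution → 142.6 μm/a
  total first-year rate 190.4 μm/a
Convert to mass loss: 190.4 μm/a × 7.85 g/cm³ = 1495 g·m⁻²·a⁻¹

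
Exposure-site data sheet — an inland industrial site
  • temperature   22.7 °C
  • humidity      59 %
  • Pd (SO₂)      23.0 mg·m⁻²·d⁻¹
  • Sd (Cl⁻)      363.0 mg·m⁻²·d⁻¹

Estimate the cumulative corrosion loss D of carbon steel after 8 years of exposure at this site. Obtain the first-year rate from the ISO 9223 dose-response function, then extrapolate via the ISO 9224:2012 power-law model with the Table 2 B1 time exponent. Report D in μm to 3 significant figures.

D(8) = 247 μm

carbon steel: temperature factor f = -0.054·(12.7) = -0.6858
  Pd branch = 1.77·Pd^0.52·e^(0.02·RH+f) = 14.81 μm/a
  Sd branch = 0.102·Sd^0.62·e^(0.033·RH+0.04·T) = 68.49 μm/a
  sum: 14.81 + 68.49 → r_corr = 83.31 μm/a
ISO 9224: D(t) = r_corr · t^b with b = 0.523 (carbon steel, B1)
  D(8) = 83.31 × 8^0.523 = 83.31 × 2.967 = 247.2 μm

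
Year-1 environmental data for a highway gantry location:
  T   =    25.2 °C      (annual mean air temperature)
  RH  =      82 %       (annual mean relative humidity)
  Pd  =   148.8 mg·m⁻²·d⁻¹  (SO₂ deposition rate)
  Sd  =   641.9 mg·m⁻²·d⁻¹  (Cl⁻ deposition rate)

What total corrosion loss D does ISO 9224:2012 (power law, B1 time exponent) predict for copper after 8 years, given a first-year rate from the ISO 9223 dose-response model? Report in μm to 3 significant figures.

D(8) = 18.4 μm

copper: T>10 °C ⇒ hinge -0.080·(25.2−10) = -1.2160
  SO₂ term: 0.0053·148.8^0.26·exp(0.059·82-1.2160) = 0.7281
  Sd branch = 0.01025·Sd^0.27·e^(0.036·RH+0.049·T) = 3.864 μm/a
  sum: 0.7281 + 3.864 → r_corr = 4.592 μm/a
ISO 9224: D(t) = r_corr · t^b with b = 0.667 (copper, B1)
  D(8) = 4.592 × 8^0.667 = 4.592 × 4.003 = 18.38 μm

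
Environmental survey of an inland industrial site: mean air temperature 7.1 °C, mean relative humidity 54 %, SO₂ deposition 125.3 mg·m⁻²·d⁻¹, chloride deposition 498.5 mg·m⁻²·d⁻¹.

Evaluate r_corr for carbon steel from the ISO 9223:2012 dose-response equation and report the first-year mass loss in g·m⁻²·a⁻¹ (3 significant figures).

r_corr = 624 g·m⁻²·a⁻¹

carbon steel: f(T) = +0.150·(T−10) [T≤10 °C] = -0.4350
  SO₂ term: 1.77·125.3^0.52·exp(0.02·54-0.4350) = 41.59
  Sd branch = 0.102·Sd^0.62·e^(0.033·RH+0.04·T) = 37.88 μm/a
  r_corr = 41.59 + 37.88 = 79.47 μm/a
Convert to mass loss: 79.47 μm/a × 7.85 g/cm³ = 623.9 g·m⁻²·a⁻¹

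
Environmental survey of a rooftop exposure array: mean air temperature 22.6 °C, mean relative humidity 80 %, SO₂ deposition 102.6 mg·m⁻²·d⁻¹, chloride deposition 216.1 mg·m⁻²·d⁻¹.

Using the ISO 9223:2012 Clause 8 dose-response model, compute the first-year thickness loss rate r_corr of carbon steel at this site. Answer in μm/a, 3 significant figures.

r_corr = 148 μm/a

carbon steel: temperature factor f = -0.054·(12.6) = -0.6804
  SO₂ term: 1.77·102.6^0.52·exp(0.02·80-0.6804) = 49.33
  Sd branch = 0.102·Sd^0.62·e^(0.033·RH+0.04·T) = 98.91 μm/a
  r_corr = 49.33 + 98.91 = 148.2 μm/a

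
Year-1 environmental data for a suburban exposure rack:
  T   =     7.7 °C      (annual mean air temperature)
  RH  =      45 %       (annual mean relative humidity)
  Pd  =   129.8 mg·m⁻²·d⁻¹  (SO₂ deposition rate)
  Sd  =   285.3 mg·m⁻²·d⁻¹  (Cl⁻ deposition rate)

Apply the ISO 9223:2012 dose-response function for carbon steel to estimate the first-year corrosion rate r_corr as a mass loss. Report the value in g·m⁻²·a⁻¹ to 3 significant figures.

carbon steel: f(T) = +0.150·(T−10) [T≤10 °C] = -0.3450
  Pd branch = 1.77·Pd^0.52·e^(0.02·RH+f) = 38.72 μm/a
  Sd branch = 0.102·Sd^0.62·e^(0.033·RH+0.04·T) = 20.4 μm/a
  sum: 38.72 + 20.4 → r_corr = 59.12 μm/a
Convert to mass loss: 59.12 μm/a × 7.85 g/cm³ = 464.1 g·m⁻²·a⁻¹

r_corr = 464 g·m⁻²·a⁻¹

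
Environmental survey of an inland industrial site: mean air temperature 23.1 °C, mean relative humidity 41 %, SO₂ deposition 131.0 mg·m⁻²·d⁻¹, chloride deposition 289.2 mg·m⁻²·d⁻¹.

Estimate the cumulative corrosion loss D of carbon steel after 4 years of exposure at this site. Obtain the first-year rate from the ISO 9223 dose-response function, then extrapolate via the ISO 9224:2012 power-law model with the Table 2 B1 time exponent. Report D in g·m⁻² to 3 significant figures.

carbon steel: T>10 °C ⇒ hinge -0.054·(23.1−10) = -0.7074
  sulphur-dioxide contribution → 25 μm/a
  chloride contribution → 33.38 μm/a
  ⇒ r_corr(carbon steel) = 58.37 μm/a
Long-term exponent b (ISO 9224 Table 2, B1) = 0.523
  D(4) = 58.37 × 4^0.523 = 58.37 × 2.065 = 120.5 μm
  Mass loss = 120.5 μm × 7.85 g/cm³ = 946.1 g·m⁻²

D(4) = 946 g·m⁻²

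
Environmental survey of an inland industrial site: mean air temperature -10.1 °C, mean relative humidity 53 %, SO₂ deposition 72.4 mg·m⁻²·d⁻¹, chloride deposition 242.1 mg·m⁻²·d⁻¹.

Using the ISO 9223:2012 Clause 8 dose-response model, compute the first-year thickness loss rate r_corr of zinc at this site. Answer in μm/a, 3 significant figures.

zinc: f(T) = +0.038·(T−10) [T≤10 °C] = -0.7638
  Pd branch = 0.0129·Pd^0.44·e^(0.046·RH+f) = 0.4529 μm/a
  Sd branch = 0.0175·Sd^0.57·e^(0.008·RH+0.085·T) = 0.2589 μm/a
  r_corr = 0.4529 + 0.2589 = 0.7118 μm/a

r_corr = 0.712 μm/a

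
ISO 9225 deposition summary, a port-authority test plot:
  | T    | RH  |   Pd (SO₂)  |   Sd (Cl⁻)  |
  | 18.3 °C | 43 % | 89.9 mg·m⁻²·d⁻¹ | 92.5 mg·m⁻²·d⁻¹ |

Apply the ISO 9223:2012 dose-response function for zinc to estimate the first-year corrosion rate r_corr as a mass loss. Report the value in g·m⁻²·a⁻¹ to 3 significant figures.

r_corr = 13.7 g·m⁻²·a⁻¹

zinc: temperature factor f = -0.071·(8.3) = -0.5893
  SO₂ term: 0.0129·89.9^0.44·exp(0.046·43-0.5893) = 0.3744
  Sd branch = 0.0175·Sd^0.57·e^(0.008·RH+0.085·T) = 1.544 μm/a
  sum: 0.3744 + 1.544 → r_corr = 1.919 μm/a
Convert to mass loss: 1.919 μm/a × 7.14 g/cm³ = 13.7 g·m⁻²·a⁻¹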